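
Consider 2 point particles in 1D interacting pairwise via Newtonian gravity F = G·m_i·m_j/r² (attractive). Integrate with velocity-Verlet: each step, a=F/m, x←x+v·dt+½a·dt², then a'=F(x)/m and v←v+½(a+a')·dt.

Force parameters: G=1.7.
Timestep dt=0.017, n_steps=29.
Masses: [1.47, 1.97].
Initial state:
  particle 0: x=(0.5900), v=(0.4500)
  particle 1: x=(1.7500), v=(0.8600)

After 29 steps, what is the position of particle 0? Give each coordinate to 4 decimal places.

(1.1282)

step 0: x0=(0.5900) x1=(1.7500)
step 1: x0=(0.5980) x1=(1.7644)
step 2: x0=(0.6067) x1=(1.7782)
step 3: x0=(0.6162) x1=(1.7915)
step 4: x0=(0.6263) x1=(1.8042)
step 5: x0=(0.6371) x1=(1.8165)
step 6: x0=(0.6486) x1=(1.8282)
step 7: x0=(0.6608) x1=(1.8394)
step 8: x0=(0.6738) x1=(1.8501)
step 9: x0=(0.6874) x1=(1.8603)
step 10: x0=(0.7017) x1=(1.8699)
step 11: x0=(0.7167) x1=(1.8791)
step 12: x0=(0.7325) x1=(1.8876)
step 13: x0=(0.7489) x1=(1.8957)
step 14: x0=(0.7661) x1=(1.9032)
step 15: x0=(0.7841) x1=(1.9101)
step 16: x0=(0.8028) x1=(1.9165)
step 17: x0=(0.8223) x1=(1.9223)
step 18: x0=(0.8426) x1=(1.9274)
step 19: x0=(0.8637) x1=(1.9320)
step 20: x0=(0.8857) x1=(1.9359)
step 21: x0=(0.9085) x1=(1.9392)
step 22: x0=(0.9323) x1=(1.9418)
step 23: x0=(0.9570) x1=(1.9437)
step 24: x0=(0.9827) x1=(1.9449)
step 25: x0=(1.0094) x1=(1.9453)
step 26: x0=(1.0372) x1=(1.9448)
step 27: x0=(1.0663) x1=(1.9435)
step 28: x0=(1.0965) x1=(1.9412)
step 29: x0=(1.1282) x1=(1.9379)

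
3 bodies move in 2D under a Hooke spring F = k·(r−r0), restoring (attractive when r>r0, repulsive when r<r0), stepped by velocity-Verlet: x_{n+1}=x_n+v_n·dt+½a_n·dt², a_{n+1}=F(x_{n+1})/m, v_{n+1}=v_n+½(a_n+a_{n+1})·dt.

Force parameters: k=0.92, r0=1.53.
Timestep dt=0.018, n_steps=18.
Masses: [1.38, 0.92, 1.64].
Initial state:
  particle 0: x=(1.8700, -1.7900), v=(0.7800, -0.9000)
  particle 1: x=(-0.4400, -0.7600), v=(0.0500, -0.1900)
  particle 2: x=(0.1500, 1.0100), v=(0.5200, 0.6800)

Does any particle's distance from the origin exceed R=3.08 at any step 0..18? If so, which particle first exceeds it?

no

step 0: x0=(1.8700, -1.7900) x1=(-0.4400, -0.7600) x2=(0.1500, 1.0100)
step 1: x0=(1.8838, -1.8060) x1=(-0.4389, -0.7634) x2=(0.1594, 1.0221)
step 2: x0=(1.8973, -1.8216) x1=(-0.4375, -0.7669) x2=(0.1690, 1.0338)
step 3: x0=(1.9103, -1.8367) x1=(-0.4358, -0.7704) x2=(0.1787, 1.0452)
step 4: x0=(1.9229, -1.8514) x1=(-0.4337, -0.7739) x2=(0.1886, 1.0562)
step 5: x0=(1.9352, -1.8657) x1=(-0.4312, -0.7774) x2=(0.1987, 1.0669)
step 6: x0=(1.9470, -1.8795) x1=(-0.4284, -0.7810) x2=(0.2088, 1.0772)
step 7: x0=(1.9583, -1.8929) x1=(-0.4253, -0.7845) x2=(0.2192, 1.0872)
step 8: x0=(1.9693, -1.9058) x1=(-0.4217, -0.7881) x2=(0.2296, 1.0968)
step 9: x0=(1.9798, -1.9183) x1=(-0.4178, -0.7917) x2=(0.2403, 1.1059)
step 10: x0=(1.9899, -1.9303) x1=(-0.4135, -0.7952) x2=(0.2510, 1.1147)
step 11: x0=(1.9996, -1.9418) x1=(-0.4088, -0.7988) x2=(0.2620, 1.1231)
step 12: x0=(2.0088, -1.9528) x1=(-0.4038, -0.8024) x2=(0.2730, 1.1311)
step 13: x0=(2.0176, -1.9634) x1=(-0.3983, -0.8060) x2=(0.2843, 1.1387)
step 14: x0=(2.0259, -1.9734) x1=(-0.3924, -0.8096) x2=(0.2956, 1.1459)
step 15: x0=(2.0338, -1.9830) x1=(-0.3862, -0.8132) x2=(0.3071, 1.1526)
step 16: x0=(2.0413, -1.9921) x1=(-0.3796, -0.8168) x2=(0.3188, 1.1589)
step 17: x0=(2.0484, -2.0007) x1=(-0.3725, -0.8204) x2=(0.3306, 1.1649)
step 18: x0=(2.0550, -2.0087) x1=(-0.3651, -0.8240) x2=(0.3426, 1.1703)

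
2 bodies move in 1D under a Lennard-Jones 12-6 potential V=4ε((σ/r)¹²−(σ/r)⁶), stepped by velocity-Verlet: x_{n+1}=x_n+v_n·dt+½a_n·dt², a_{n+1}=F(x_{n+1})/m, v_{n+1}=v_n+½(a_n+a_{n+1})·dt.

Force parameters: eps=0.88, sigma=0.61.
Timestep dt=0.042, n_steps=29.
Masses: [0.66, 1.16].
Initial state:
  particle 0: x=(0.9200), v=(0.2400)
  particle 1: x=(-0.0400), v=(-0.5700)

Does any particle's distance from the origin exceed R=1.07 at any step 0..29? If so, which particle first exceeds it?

no

step 0: x0=(0.9200) x1=(-0.0400)
step 1: x0=(0.9284) x1=(-0.0630)
step 2: x0=(0.9340) x1=(-0.0844)
step 3: x0=(0.9374) x1=(-0.1045)
step 4: x0=(0.9387) x1=(-0.1234)
step 5: x0=(0.9382) x1=(-0.1414)
step 6: x0=(0.9362) x1=(-0.1584)
step 7: x0=(0.9327) x1=(-0.1747)
step 8: x0=(0.9278) x1=(-0.1901)
step 9: x0=(0.9217) x1=(-0.2048)
step 10: x0=(0.9144) x1=(-0.2189)
step 11: x0=(0.9060) x1=(-0.2323)
step 12: x0=(0.8964) x1=(-0.2450)
step 13: x0=(0.8857) x1=(-0.2572)
step 14: x0=(0.8740) x1=(-0.2687)
step 15: x0=(0.8611) x1=(-0.2796)
step 16: x0=(0.8472) x1=(-0.2898)
step 17: x0=(0.8321) x1=(-0.2995)
step 18: x0=(0.8158) x1=(-0.3084)
step 19: x0=(0.7984) x1=(-0.3167)
step 20: x0=(0.7796) x1=(-0.3242)
step 21: x0=(0.7595) x1=(-0.3310)
step 22: x0=(0.7379) x1=(-0.3369)
step 23: x0=(0.7147) x1=(-0.3419)
step 24: x0=(0.6896) x1=(-0.3458)
step 25: x0=(0.6624) x1=(-0.3486)
step 26: x0=(0.6328) x1=(-0.3499)
step 27: x0=(0.6003) x1=(-0.3496)
step 28: x0=(0.5642) x1=(-0.3473)
step 29: x0=(0.5235) x1=(-0.3424)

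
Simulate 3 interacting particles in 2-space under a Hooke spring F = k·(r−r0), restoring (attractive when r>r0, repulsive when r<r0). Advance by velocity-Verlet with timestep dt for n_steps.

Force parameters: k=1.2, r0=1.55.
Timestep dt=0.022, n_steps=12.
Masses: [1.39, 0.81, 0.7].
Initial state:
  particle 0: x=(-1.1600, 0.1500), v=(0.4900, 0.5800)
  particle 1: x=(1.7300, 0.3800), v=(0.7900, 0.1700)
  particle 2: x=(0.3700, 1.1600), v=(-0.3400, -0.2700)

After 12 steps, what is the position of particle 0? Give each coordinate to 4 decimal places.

(-0.9857, 0.3087)

step 0: x0=(-1.1600, 0.1500) x1=(1.7300, 0.3800) x2=(0.3700, 1.1600)
step 1: x0=(-1.1489, 0.1628) x1=(1.7469, 0.3837) x2=(0.3624, 1.1540)
step 2: x0=(-1.1371, 0.1757) x1=(1.7628, 0.3873) x2=(0.3547, 1.1479)
step 3: x0=(-1.1247, 0.1887) x1=(1.7777, 0.3909) x2=(0.3469, 1.1416)
step 4: x0=(-1.1117, 0.2018) x1=(1.7916, 0.3945) x2=(0.3389, 1.1352)
step 5: x0=(-1.0980, 0.2150) x1=(1.8044, 0.3980) x2=(0.3309, 1.1287)
step 6: x0=(-1.0837, 0.2283) x1=(1.8163, 0.4015) x2=(0.3229, 1.1221)
step 7: x0=(-1.0688, 0.2416) x1=(1.8271, 0.4049) x2=(0.3148, 1.1154)
step 8: x0=(-1.0533, 0.2549) x1=(1.8368, 0.4083) x2=(0.3068, 1.1087)
step 9: x0=(-1.0372, 0.2683) x1=(1.8455, 0.4118) x2=(0.2989, 1.1019)
step 10: x0=(-1.0206, 0.2817) x1=(1.8531, 0.4152) x2=(0.2910, 1.0950)
step 11: x0=(-1.0034, 0.2952) x1=(1.8597, 0.4186) x2=(0.2833, 1.0880)
step 12: x0=(-0.9857, 0.3087) x1=(1.8653, 0.4220) x2=(0.2757, 1.0810)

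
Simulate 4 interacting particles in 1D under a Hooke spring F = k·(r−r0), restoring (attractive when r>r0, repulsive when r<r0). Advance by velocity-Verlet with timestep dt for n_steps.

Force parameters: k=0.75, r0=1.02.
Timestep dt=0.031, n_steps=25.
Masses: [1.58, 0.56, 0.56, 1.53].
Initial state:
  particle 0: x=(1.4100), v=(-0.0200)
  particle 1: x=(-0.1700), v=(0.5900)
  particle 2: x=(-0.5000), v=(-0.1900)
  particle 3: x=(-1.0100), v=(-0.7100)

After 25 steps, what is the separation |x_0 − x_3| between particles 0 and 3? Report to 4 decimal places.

2.3921

step 0: x0=(1.4100) x1=(-0.1700) x2=(-0.5000) x3=(-1.0100)
step 1: x0=(1.4087) x1=(-0.1508) x2=(-0.5054) x3=(-1.0318)
step 2: x0=(1.4062) x1=(-0.1298) x2=(-0.5099) x3=(-1.0533)
step 3: x0=(1.4023) x1=(-0.1073) x2=(-0.5135) x3=(-1.0744)
step 4: x0=(1.3971) x1=(-0.0833) x2=(-0.5161) x3=(-1.0950)
step 5: x0=(1.3907) x1=(-0.0579) x2=(-0.5177) x3=(-1.1151)
step 6: x0=(1.3829) x1=(-0.0312) x2=(-0.5184) x3=(-1.1348)
step 7: x0=(1.3739) x1=(-0.0035) x2=(-0.5181) x3=(-1.1538)
step 8: x0=(1.3637) x1=(0.0251) x2=(-0.5169) x3=(-1.1723)
step 9: x0=(1.3522) x1=(0.0546) x2=(-0.5147) x3=(-1.1901)
step 10: x0=(1.3395) x1=(0.0847) x2=(-0.5115) x3=(-1.2073)
step 11: x0=(1.3256) x1=(0.1153) x2=(-0.5074) x3=(-1.2238)
step 12: x0=(1.3106) x1=(0.1462) x2=(-0.5023) x3=(-1.2396)
step 13: x0=(1.2945) x1=(0.1773) x2=(-0.4964) x3=(-1.2546)
step 14: x0=(1.2772) x1=(0.2085) x2=(-0.4896) x3=(-1.2688)
step 15: x0=(1.2589) x1=(0.2396) x2=(-0.4819) x3=(-1.2822)
step 16: x0=(1.2396) x1=(0.2704) x2=(-0.4734) x3=(-1.2947)
step 17: x0=(1.2193) x1=(0.3008) x2=(-0.4641) x3=(-1.3064)
step 18: x0=(1.1980) x1=(0.3306) x2=(-0.4540) x3=(-1.3172)
step 19: x0=(1.1759) x1=(0.3597) x2=(-0.4432) x3=(-1.3270)
step 20: x0=(1.1529) x1=(0.3880) x2=(-0.4318) x3=(-1.3359)
step 21: x0=(1.1290) x1=(0.4153) x2=(-0.4198) x3=(-1.3438)
step 22: x0=(1.1044) x1=(0.4415) x2=(-0.4071) x3=(-1.3507)
step 23: x0=(1.0791) x1=(0.4665) x2=(-0.3940) x3=(-1.3567)
step 24: x0=(1.0532) x1=(0.4901) x2=(-0.3804) x3=(-1.3616)
step 25: x0=(1.0266) x1=(0.5123) x2=(-0.3664) x3=(-1.3655)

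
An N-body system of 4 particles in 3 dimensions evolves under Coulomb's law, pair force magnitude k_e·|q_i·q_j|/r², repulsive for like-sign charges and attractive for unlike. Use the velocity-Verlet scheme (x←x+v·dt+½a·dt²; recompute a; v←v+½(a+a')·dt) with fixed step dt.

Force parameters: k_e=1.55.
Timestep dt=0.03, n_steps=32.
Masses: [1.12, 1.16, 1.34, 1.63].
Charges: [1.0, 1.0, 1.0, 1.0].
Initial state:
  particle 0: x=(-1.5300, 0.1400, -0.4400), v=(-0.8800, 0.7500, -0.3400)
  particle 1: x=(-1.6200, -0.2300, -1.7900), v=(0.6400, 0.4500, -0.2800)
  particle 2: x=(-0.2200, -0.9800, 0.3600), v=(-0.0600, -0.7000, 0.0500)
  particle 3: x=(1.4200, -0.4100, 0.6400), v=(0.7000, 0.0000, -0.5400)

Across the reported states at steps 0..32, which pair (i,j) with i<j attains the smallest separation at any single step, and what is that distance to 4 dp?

step 0: x0=(-1.5300, 0.1400, -0.4400) x1=(-1.6200, -0.2300, -1.7900) x2=(-0.2200, -0.9800, 0.3600) x3=(1.4200, -0.4100, 0.6400)
step 1: x0=(-1.5566, 0.1627, -0.4500) x1=(-1.6009, -0.2166, -1.7988) x2=(-0.2218, -1.0012, 0.3616) x3=(1.4412, -0.4100, 0.6239)
step 2: x0=(-1.5834, 0.1858, -0.4595) x1=(-1.5820, -0.2032, -1.8083) x2=(-0.2237, -1.0226, 0.3634) x3=(1.4628, -0.4099, 0.6078)
step 3: x0=(-1.6106, 0.2092, -0.4687) x1=(-1.5632, -0.1900, -1.8187) x2=(-0.2256, -1.0444, 0.3653) x3=(1.4847, -0.4097, 0.5919)
step 4: x0=(-1.6381, 0.2331, -0.4773) x1=(-1.5445, -0.1769, -1.8298) x2=(-0.2275, -1.0665, 0.3675) x3=(1.5069, -0.4094, 0.5760)
step 5: x0=(-1.6660, 0.2573, -0.4856) x1=(-1.5259, -0.1639, -1.8416) x2=(-0.2295, -1.0889, 0.3698) x3=(1.5296, -0.4091, 0.5602)
step 6: x0=(-1.6942, 0.2819, -0.4933) x1=(-1.5074, -0.1510, -1.8542) x2=(-0.2316, -1.1116, 0.3723) x3=(1.5525, -0.4087, 0.5445)
step 7: x0=(-1.7227, 0.3069, -0.5007) x1=(-1.4890, -0.1383, -1.8675) x2=(-0.2337, -1.1345, 0.3749) x3=(1.5758, -0.4083, 0.5289)
step 8: x0=(-1.7516, 0.3322, -0.5076) x1=(-1.4706, -0.1256, -1.8815) x2=(-0.2359, -1.1578, 0.3777) x3=(1.5994, -0.4078, 0.5134)
step 9: x0=(-1.7808, 0.3579, -0.5141) x1=(-1.4523, -0.1131, -1.8963) x2=(-0.2381, -1.1813, 0.3807) x3=(1.6233, -0.4072, 0.4979)
step 10: x0=(-1.8104, 0.3839, -0.5202) x1=(-1.4339, -0.1007, -1.9116) x2=(-0.2403, -1.2051, 0.3839) x3=(1.6475, -0.4065, 0.4825)
step 11: x0=(-1.8404, 0.4102, -0.5259) x1=(-1.4156, -0.0883, -1.9277) x2=(-0.2427, -1.2292, 0.3872) x3=(1.6719, -0.4058, 0.4672)
step 12: x0=(-1.8707, 0.4369, -0.5313) x1=(-1.3972, -0.0761, -1.9443) x2=(-0.2451, -1.2535, 0.3907) x3=(1.6967, -0.4051, 0.4519)
step 13: x0=(-1.9014, 0.4639, -0.5363) x1=(-1.3788, -0.0639, -1.9616) x2=(-0.2475, -1.2781, 0.3944) x3=(1.7217, -0.4042, 0.4366)
step 14: x0=(-1.9324, 0.4912, -0.5409) x1=(-1.3604, -0.0518, -1.9794) x2=(-0.2500, -1.3029, 0.3982) x3=(1.7471, -0.4034, 0.4214)
step 15: x0=(-1.9638, 0.5187, -0.5453) x1=(-1.3420, -0.0399, -1.9978) x2=(-0.2525, -1.3280, 0.4021) x3=(1.7726, -0.4024, 0.4063)
step 16: x0=(-1.9956, 0.5466, -0.5493) x1=(-1.3235, -0.0279, -2.0168) x2=(-0.2551, -1.3533, 0.4062) x3=(1.7984, -0.4014, 0.3912)
step 17: x0=(-2.0276, 0.5747, -0.5530) x1=(-1.3049, -0.0161, -2.0362) x2=(-0.2578, -1.3789, 0.4105) x3=(1.8245, -0.4004, 0.3762)
step 18: x0=(-2.0600, 0.6032, -0.5565) x1=(-1.2863, -0.0043, -2.0561) x2=(-0.2605, -1.4046, 0.4148) x3=(1.8508, -0.3993, 0.3612)
step 19: x0=(-2.0928, 0.6318, -0.5597) x1=(-1.2676, 0.0074, -2.0765) x2=(-0.2632, -1.4306, 0.4194) x3=(1.8773, -0.3982, 0.3462)
step 20: x0=(-2.1259, 0.6607, -0.5627) x1=(-1.2489, 0.0191, -2.0973) x2=(-0.2660, -1.4568, 0.4240) x3=(1.9041, -0.3970, 0.3313)
step 21: x0=(-2.1592, 0.6899, -0.5654) x1=(-1.2301, 0.0307, -2.1186) x2=(-0.2689, -1.4833, 0.4288) x3=(1.9310, -0.3957, 0.3164)
step 22: x0=(-2.1929, 0.7192, -0.5679) x1=(-1.2113, 0.0423, -2.1403) x2=(-0.2718, -1.5099, 0.4338) x3=(1.9582, -0.3944, 0.3016)
step 23: x0=(-2.2269, 0.7488, -0.5703) x1=(-1.1924, 0.0538, -2.1623) x2=(-0.2748, -1.5368, 0.4388) x3=(1.9856, -0.3931, 0.2867)
step 24: x0=(-2.2612, 0.7786, -0.5724) x1=(-1.1734, 0.0653, -2.1848) x2=(-0.2778, -1.5638, 0.4440) x3=(2.0132, -0.3917, 0.2720)
step 25: x0=(-2.2958, 0.8086, -0.5744) x1=(-1.1544, 0.0768, -2.2076) x2=(-0.2809, -1.5910, 0.4493) x3=(2.0410, -0.3903, 0.2572)
step 26: x0=(-2.3306, 0.8388, -0.5762) x1=(-1.1353, 0.0883, -2.2307) x2=(-0.2840, -1.6185, 0.4548) x3=(2.0690, -0.3889, 0.2425)
step 27: x0=(-2.3658, 0.8692, -0.5778) x1=(-1.1162, 0.0997, -2.2542) x2=(-0.2872, -1.6461, 0.4603) x3=(2.0971, -0.3874, 0.2278)
step 28: x0=(-2.4011, 0.8997, -0.5793) x1=(-1.0970, 0.1111, -2.2779) x2=(-0.2904, -1.6739, 0.4660) x3=(2.1255, -0.3858, 0.2131)
step 29: x0=(-2.4367, 0.9305, -0.5807) x1=(-1.0778, 0.1225, -2.3020) x2=(-0.2936, -1.7018, 0.4718) x3=(2.1540, -0.3843, 0.1985)
step 30: x0=(-2.4726, 0.9614, -0.5819) x1=(-1.0585, 0.1339, -2.3264) x2=(-0.2969, -1.7300, 0.4777) x3=(2.1827, -0.3827, 0.1839)
step 31: x0=(-2.5087, 0.9924, -0.5830) x1=(-1.0392, 0.1453, -2.3510) x2=(-0.3003, -1.7583, 0.4837) x3=(2.2115, -0.3810, 0.1693)
step 32: x0=(-2.5450, 1.0236, -0.5840) x1=(-1.0198, 0.1566, -2.3759) x2=(-0.3037, -1.7868, 0.4898) x3=(2.2405, -0.3794, 0.1547)

pair (0,1), distance 1.4018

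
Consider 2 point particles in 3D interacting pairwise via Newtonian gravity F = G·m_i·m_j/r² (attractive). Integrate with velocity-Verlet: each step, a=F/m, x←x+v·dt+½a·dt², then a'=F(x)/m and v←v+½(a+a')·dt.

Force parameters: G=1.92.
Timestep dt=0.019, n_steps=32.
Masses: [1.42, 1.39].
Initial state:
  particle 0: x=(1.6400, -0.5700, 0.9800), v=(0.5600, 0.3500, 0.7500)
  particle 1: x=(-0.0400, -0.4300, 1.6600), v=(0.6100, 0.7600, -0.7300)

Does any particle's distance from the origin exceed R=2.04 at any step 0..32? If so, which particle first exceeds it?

step 0: x0=(1.6400, -0.5700, 0.9800) x1=(-0.0400, -0.4300, 1.6600)
step 1: x0=(1.6505, -0.5633, 0.9943) x1=(-0.0283, -0.4156, 1.6461)
step 2: x0=(1.6607, -0.5567, 1.0087) x1=(-0.0163, -0.4012, 1.6320)
step 3: x0=(1.6707, -0.5499, 1.0232) x1=(-0.0040, -0.3868, 1.6179)
step 4: x0=(1.6804, -0.5432, 1.0378) x1=(0.0086, -0.3724, 1.6037)
step 5: x0=(1.6897, -0.5364, 1.0526) x1=(0.0215, -0.3581, 1.5893)
step 6: x0=(1.6988, -0.5296, 1.0674) x1=(0.0347, -0.3438, 1.5749)
step 7: x0=(1.7076, -0.5228, 1.0823) x1=(0.0482, -0.3296, 1.5603)
step 8: x0=(1.7161, -0.5159, 1.0973) x1=(0.0619, -0.3154, 1.5457)
step 9: x0=(1.7243, -0.5090, 1.1123) x1=(0.0761, -0.3012, 1.5310)
step 10: x0=(1.7321, -0.5021, 1.1275) x1=(0.0905, -0.2870, 1.5162)
step 11: x0=(1.7396, -0.4951, 1.1427) x1=(0.1053, -0.2730, 1.5013)
step 12: x0=(1.7469, -0.4881, 1.1580) x1=(0.1204, -0.2589, 1.4864)
step 13: x0=(1.7537, -0.4810, 1.1734) x1=(0.1358, -0.2449, 1.4714)
step 14: x0=(1.7603, -0.4739, 1.1888) x1=(0.1516, -0.2310, 1.4563)
step 15: x0=(1.7664, -0.4667, 1.2043) x1=(0.1677, -0.2171, 1.4412)
step 16: x0=(1.7723, -0.4594, 1.2198) x1=(0.1842, -0.2032, 1.4260)
step 17: x0=(1.7778, -0.4521, 1.2354) x1=(0.2011, -0.1894, 1.4108)
step 18: x0=(1.7829, -0.4448, 1.2510) x1=(0.2183, -0.1757, 1.3955)
step 19: x0=(1.7876, -0.4374, 1.2667) x1=(0.2359, -0.1621, 1.3802)
step 20: x0=(1.7920, -0.4299, 1.2824) x1=(0.2539, -0.1485, 1.3648)
step 21: x0=(1.7959, -0.4223, 1.2981) x1=(0.2723, -0.1350, 1.3495)
step 22: x0=(1.7995, -0.4147, 1.3138) x1=(0.2911, -0.1215, 1.3341)
step 23: x0=(1.8027, -0.4070, 1.3295) x1=(0.3104, -0.1082, 1.3187)
step 24: x0=(1.8055, -0.3992, 1.3453) x1=(0.3300, -0.0949, 1.3034)
step 25: x0=(1.8078, -0.3913, 1.3610) x1=(0.3500, -0.0817, 1.2880)
step 26: x0=(1.8098, -0.3833, 1.3767) x1=(0.3705, -0.0686, 1.2726)
step 27: x0=(1.8113, -0.3753, 1.3923) x1=(0.3914, -0.0556, 1.2573)
step 28: x0=(1.8123, -0.3671, 1.4079) x1=(0.4128, -0.0427, 1.2421)
step 29: x0=(1.8130, -0.3589, 1.4235) x1=(0.4346, -0.0299, 1.2269)
step 30: x0=(1.8131, -0.3505, 1.4390) x1=(0.4569, -0.0172, 1.2117)
step 31: x0=(1.8128, -0.3420, 1.4544) x1=(0.4797, -0.0047, 1.1966)
step 32: x0=(1.8121, -0.3334, 1.4698) x1=(0.5029, 0.0078, 1.1817)

yes, particle 0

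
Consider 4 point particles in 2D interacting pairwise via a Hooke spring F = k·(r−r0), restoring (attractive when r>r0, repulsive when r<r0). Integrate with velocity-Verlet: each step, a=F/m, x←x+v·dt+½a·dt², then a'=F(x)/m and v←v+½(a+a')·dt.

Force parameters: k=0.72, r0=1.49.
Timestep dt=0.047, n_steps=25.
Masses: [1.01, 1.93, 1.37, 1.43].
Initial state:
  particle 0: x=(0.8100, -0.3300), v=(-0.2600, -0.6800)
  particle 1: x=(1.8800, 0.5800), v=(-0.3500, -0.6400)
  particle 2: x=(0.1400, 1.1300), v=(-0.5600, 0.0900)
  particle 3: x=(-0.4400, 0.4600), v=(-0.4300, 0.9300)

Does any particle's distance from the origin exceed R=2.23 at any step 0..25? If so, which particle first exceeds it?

no

step 0: x0=(0.8100, -0.3300) x1=(1.8800, 0.5800) x2=(0.1400, 1.1300) x3=(-0.4400, 0.4600)
step 1: x0=(0.7977, -0.3619) x1=(1.8631, 0.5500) x2=(0.1141, 1.1344) x3=(-0.4600, 0.5035)
step 2: x0=(0.7851, -0.3937) x1=(1.8453, 0.5201) x2=(0.0892, 1.1390) x3=(-0.4795, 0.5464)
step 3: x0=(0.7722, -0.4252) x1=(1.8266, 0.4903) x2=(0.0653, 1.1438) x3=(-0.4985, 0.5888)
step 4: x0=(0.7589, -0.4563) x1=(1.8069, 0.4608) x2=(0.0426, 1.1489) x3=(-0.5170, 0.6305)
step 5: x0=(0.7451, -0.4870) x1=(1.7863, 0.4314) x2=(0.0210, 1.1540) x3=(-0.5350, 0.6714)
step 6: x0=(0.7307, -0.5170) x1=(1.7648, 0.4023) x2=(0.0007, 1.1592) x3=(-0.5525, 0.7115)
step 7: x0=(0.7156, -0.5464) x1=(1.7423, 0.3736) x2=(-0.0184, 1.1644) x3=(-0.5695, 0.7507)
step 8: x0=(0.6997, -0.5750) x1=(1.7188, 0.3451) x2=(-0.0360, 1.1695) x3=(-0.5860, 0.7889)
step 9: x0=(0.6831, -0.6027) x1=(1.6944, 0.3170) x2=(-0.0522, 1.1746) x3=(-0.6021, 0.8262)
step 10: x0=(0.6656, -0.6294) x1=(1.6690, 0.2893) x2=(-0.0669, 1.1795) x3=(-0.6177, 0.8624)
step 11: x0=(0.6473, -0.6549) x1=(1.6427, 0.2620) x2=(-0.0801, 1.1841) x3=(-0.6328, 0.8974)
step 12: x0=(0.6279, -0.6793) x1=(1.6155, 0.2351) x2=(-0.0917, 1.1884) x3=(-0.6475, 0.9313)
step 13: x0=(0.6075, -0.7024) x1=(1.5873, 0.2087) x2=(-0.1016, 1.1923) x3=(-0.6617, 0.9641)
step 14: x0=(0.5861, -0.7241) x1=(1.5581, 0.1829) x2=(-0.1100, 1.1958) x3=(-0.6756, 0.9956)
step 15: x0=(0.5636, -0.7443) x1=(1.5281, 0.1576) x2=(-0.1167, 1.1987) x3=(-0.6890, 1.0258)
step 16: x0=(0.5400, -0.7630) x1=(1.4971, 0.1328) x2=(-0.1217, 1.2010) x3=(-0.7020, 1.0548)
step 17: x0=(0.5153, -0.7801) x1=(1.4653, 0.1086) x2=(-0.1251, 1.2026) x3=(-0.7145, 1.0826)
step 18: x0=(0.4894, -0.7955) x1=(1.4326, 0.0851) x2=(-0.1269, 1.2035) x3=(-0.7267, 1.1090)
step 19: x0=(0.4624, -0.8093) x1=(1.3991, 0.0622) x2=(-0.1270, 1.2036) x3=(-0.7385, 1.1341)
step 20: x0=(0.4342, -0.8212) x1=(1.3647, 0.0399) x2=(-0.1255, 1.2029) x3=(-0.7499, 1.1579)
step 21: x0=(0.4048, -0.8314) x1=(1.3296, 0.0183) x2=(-0.1225, 1.2012) x3=(-0.7609, 1.1804)
step 22: x0=(0.3742, -0.8398) x1=(1.2937, -0.0026) x2=(-0.1179, 1.1987) x3=(-0.7716, 1.2016)
step 23: x0=(0.3425, -0.8463) x1=(1.2572, -0.0228) x2=(-0.1119, 1.1951) x3=(-0.7818, 1.2214)
step 24: x0=(0.3096, -0.8510) x1=(1.2199, -0.0423) x2=(-0.1045, 1.1906) x3=(-0.7916, 1.2399)
step 25: x0=(0.2756, -0.8538) x1=(1.1820, -0.0610) x2=(-0.0958, 1.1851) x3=(-0.8010, 1.2571)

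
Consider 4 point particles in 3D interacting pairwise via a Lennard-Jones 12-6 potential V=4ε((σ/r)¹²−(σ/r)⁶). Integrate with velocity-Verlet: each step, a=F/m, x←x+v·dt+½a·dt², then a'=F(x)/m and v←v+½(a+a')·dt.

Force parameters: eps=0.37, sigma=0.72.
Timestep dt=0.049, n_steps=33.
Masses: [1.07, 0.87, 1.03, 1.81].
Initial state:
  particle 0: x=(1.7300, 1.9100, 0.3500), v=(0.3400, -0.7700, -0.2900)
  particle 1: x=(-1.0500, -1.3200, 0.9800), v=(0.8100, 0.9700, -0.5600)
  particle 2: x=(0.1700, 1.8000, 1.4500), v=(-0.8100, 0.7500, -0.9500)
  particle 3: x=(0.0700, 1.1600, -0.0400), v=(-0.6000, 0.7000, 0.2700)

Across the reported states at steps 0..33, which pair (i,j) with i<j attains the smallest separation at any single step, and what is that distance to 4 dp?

step 0: x0=(1.7300, 1.9100, 0.3500) x1=(-1.0500, -1.3200, 0.9800) x2=(0.1700, 1.8000, 1.4500) x3=(0.0700, 1.1600, -0.0400)
step 1: x0=(1.7466, 1.8723, 0.3358) x1=(-1.0103, -1.2725, 0.9526) x2=(0.1303, 1.8367, 1.4034) x3=(0.0406, 1.1943, -0.0267)
step 2: x0=(1.7632, 1.8345, 0.3216) x1=(-0.9706, -1.2249, 0.9251) x2=(0.0907, 1.8734, 1.3567) x3=(0.0112, 1.2287, -0.0134)
step 3: x0=(1.7797, 1.7967, 0.3074) x1=(-0.9309, -1.1774, 0.8977) x2=(0.0510, 1.9100, 1.3098) x3=(-0.0181, 1.2631, -0.0000)
step 4: x0=(1.7962, 1.7590, 0.2932) x1=(-0.8912, -1.1299, 0.8702) x2=(0.0114, 1.9466, 1.2627) x3=(-0.0474, 1.2975, 0.0135)
step 5: x0=(1.8127, 1.7212, 0.2790) x1=(-0.8515, -1.0823, 0.8428) x2=(-0.0283, 1.9830, 1.2154) x3=(-0.0767, 1.3320, 0.0271)
step 6: x0=(1.8290, 1.6834, 0.2649) x1=(-0.8118, -1.0348, 0.8153) x2=(-0.0679, 2.0192, 1.1678) x3=(-0.1060, 1.3666, 0.0409)
step 7: x0=(1.8454, 1.6457, 0.2507) x1=(-0.7721, -0.9872, 0.7879) x2=(-0.1075, 2.0552, 1.1199) x3=(-0.1353, 1.4013, 0.0550)
step 8: x0=(1.8617, 1.6079, 0.2365) x1=(-0.7324, -0.9397, 0.7605) x2=(-0.1472, 2.0910, 1.0714) x3=(-0.1645, 1.4362, 0.0693)
step 9: x0=(1.8780, 1.5701, 0.2224) x1=(-0.6927, -0.8921, 0.7330) x2=(-0.1868, 2.1263, 1.0223) x3=(-0.1937, 1.4714, 0.0839)
step 10: x0=(1.8943, 1.5323, 0.2082) x1=(-0.6530, -0.8445, 0.7056) x2=(-0.2264, 2.1611, 0.9725) x3=(-0.2229, 1.5068, 0.0990)
step 11: x0=(1.9106, 1.4945, 0.1940) x1=(-0.6133, -0.7969, 0.6781) x2=(-0.2661, 2.1950, 0.9215) x3=(-0.2521, 1.5427, 0.1147)
step 12: x0=(1.9268, 1.4568, 0.1799) x1=(-0.5736, -0.7493, 0.6507) x2=(-0.3056, 2.2279, 0.8692) x3=(-0.2814, 1.5792, 0.1312)
step 13: x0=(1.9430, 1.4190, 0.1657) x1=(-0.5339, -0.7017, 0.6232) x2=(-0.3452, 2.2593, 0.8153) x3=(-0.3106, 1.6165, 0.1486)
step 14: x0=(1.9592, 1.3812, 0.1515) x1=(-0.4942, -0.6541, 0.5957) x2=(-0.3846, 2.2888, 0.7593) x3=(-0.3399, 1.6549, 0.1672)
step 15: x0=(1.9754, 1.3434, 0.1374) x1=(-0.4545, -0.6065, 0.5683) x2=(-0.4239, 2.3163, 0.7015) x3=(-0.3693, 1.6945, 0.1868)
step 16: x0=(1.9916, 1.3057, 0.1232) x1=(-0.4148, -0.5589, 0.5408) x2=(-0.4632, 2.3438, 0.6437) x3=(-0.3986, 1.7341, 0.2064)
step 17: x0=(2.0078, 1.2679, 0.1091) x1=(-0.3751, -0.5113, 0.5134) x2=(-0.5034, 2.3802, 0.5922) x3=(-0.4274, 1.7685, 0.2224)
step 18: x0=(2.0239, 1.2301, 0.0949) x1=(-0.3354, -0.4636, 0.4859) x2=(-0.5467, 2.4418, 0.5561) x3=(-0.4545, 1.7886, 0.2297)
step 19: x0=(2.0401, 1.1924, 0.0808) x1=(-0.2956, -0.4159, 0.4584) x2=(-0.5924, 2.5199, 0.5282) x3=(-0.4802, 1.7993, 0.2323)
step 20: x0=(2.0563, 1.1546, 0.0666) x1=(-0.2559, -0.3682, 0.4310) x2=(-0.6385, 2.6005, 0.5012) x3=(-0.5057, 1.8087, 0.2343)
step 21: x0=(2.0724, 1.1169, 0.0525) x1=(-0.2162, -0.3205, 0.4035) x2=(-0.6842, 2.6789, 0.4736) x3=(-0.5314, 1.8192, 0.2368)
step 22: x0=(2.0886, 1.0791, 0.0383) x1=(-0.1765, -0.2728, 0.3760) x2=(-0.7294, 2.7547, 0.4452) x3=(-0.5573, 1.8312, 0.2397)
step 23: x0=(2.1047, 1.0413, 0.0241) x1=(-0.1368, -0.2251, 0.3486) x2=(-0.7742, 2.8280, 0.4163) x3=(-0.5835, 1.8446, 0.2428)
step 24: x0=(2.1208, 1.0036, 0.0100) x1=(-0.0971, -0.1773, 0.3211) x2=(-0.8186, 2.8995, 0.3871) x3=(-0.6100, 1.8590, 0.2462)
step 25: x0=(2.1370, 0.9658, -0.0042) x1=(-0.0573, -0.1296, 0.2936) x2=(-0.8627, 2.9696, 0.3577) x3=(-0.6365, 1.8742, 0.2496)
step 26: x0=(2.1531, 0.9280, -0.0183) x1=(-0.0176, -0.0818, 0.2662) x2=(-0.9067, 3.0387, 0.3281) x3=(-0.6632, 1.8901, 0.2532)
step 27: x0=(2.1692, 0.8902, -0.0325) x1=(0.0221, -0.0339, 0.2387) x2=(-0.9504, 3.1069, 0.2985) x3=(-0.6900, 1.9063, 0.2567)
step 28: x0=(2.1853, 0.8525, -0.0466) x1=(0.0618, 0.0139, 0.2112) x2=(-0.9940, 3.1745, 0.2689) x3=(-0.7169, 1.9230, 0.2603)
step 29: x0=(2.2014, 0.8147, -0.0608) x1=(0.1015, 0.0618, 0.1837) x2=(-1.0375, 3.2416, 0.2393) x3=(-0.7438, 1.9398, 0.2639)
step 30: x0=(2.2175, 0.7769, -0.0749) x1=(0.1412, 0.1097, 0.1563) x2=(-1.0809, 3.3084, 0.2097) x3=(-0.7707, 1.9569, 0.2674)
step 31: x0=(2.2336, 0.7391, -0.0890) x1=(0.1810, 0.1576, 0.1288) x2=(-1.1243, 3.3749, 0.1801) x3=(-0.7977, 1.9741, 0.2710)
step 32: x0=(2.2497, 0.7014, -0.1032) x1=(0.2207, 0.2056, 0.1013) x2=(-1.1676, 3.4412, 0.1506) x3=(-0.8247, 1.9914, 0.2745)
step 33: x0=(2.2657, 0.6636, -0.1173) x1=(0.2604, 0.2535, 0.0738) x2=(-1.2109, 3.5074, 0.1210) x3=(-0.8517, 2.0088, 0.2781)

pair (2,3), distance 0.7188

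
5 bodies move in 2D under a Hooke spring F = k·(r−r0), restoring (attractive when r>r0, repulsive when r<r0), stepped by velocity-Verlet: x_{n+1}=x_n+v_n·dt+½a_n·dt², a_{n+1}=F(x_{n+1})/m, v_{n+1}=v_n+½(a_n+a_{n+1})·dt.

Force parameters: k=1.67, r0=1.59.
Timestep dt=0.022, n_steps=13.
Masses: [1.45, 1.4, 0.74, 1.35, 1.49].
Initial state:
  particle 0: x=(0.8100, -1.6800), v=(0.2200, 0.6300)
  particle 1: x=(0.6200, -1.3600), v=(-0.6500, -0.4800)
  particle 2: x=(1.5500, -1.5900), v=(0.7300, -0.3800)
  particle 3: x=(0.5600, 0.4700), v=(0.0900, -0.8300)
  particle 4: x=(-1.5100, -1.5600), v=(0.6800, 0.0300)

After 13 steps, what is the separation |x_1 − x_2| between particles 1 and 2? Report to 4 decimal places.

1.3832

step 0: x0=(0.8100, -1.6800) x1=(0.6200, -1.3600) x2=(1.5500, -1.5900) x3=(0.5600, 0.4700) x4=(-1.5100, -1.5600)
step 1: x0=(0.8146, -1.6663) x1=(0.6052, -1.3702) x2=(1.5659, -1.5980) x3=(0.5618, 0.4510) x4=(-1.4940, -1.5591)
step 2: x0=(0.8186, -1.6529) x1=(0.5893, -1.3796) x2=(1.5814, -1.6054) x3=(0.5633, 0.4307) x4=(-1.4761, -1.5577)
step 3: x0=(0.8222, -1.6397) x1=(0.5724, -1.3882) x2=(1.5965, -1.6122) x3=(0.5645, 0.4090) x4=(-1.4563, -1.5558)
step 4: x0=(0.8254, -1.6268) x1=(0.5544, -1.3962) x2=(1.6111, -1.6184) x3=(0.5653, 0.3861) x4=(-1.4345, -1.5535)
step 5: x0=(0.8283, -1.6140) x1=(0.5353, -1.4036) x2=(1.6251, -1.6241) x3=(0.5659, 0.3619) x4=(-1.4109, -1.5508)
step 6: x0=(0.8309, -1.6014) x1=(0.5152, -1.4104) x2=(1.6387, -1.6291) x3=(0.5662, 0.3366) x4=(-1.3856, -1.5476)
step 7: x0=(0.8333, -1.5890) x1=(0.4941, -1.4168) x2=(1.6517, -1.6336) x3=(0.5662, 0.3101) x4=(-1.3585, -1.5440)
step 8: x0=(0.8355, -1.5766) x1=(0.4720, -1.4227) x2=(1.6640, -1.6376) x3=(0.5660, 0.2826) x4=(-1.3297, -1.5400)
step 9: x0=(0.8375, -1.5643) x1=(0.4488, -1.4282) x2=(1.6758, -1.6411) x3=(0.5655, 0.2540) x4=(-1.2994, -1.5357)
step 10: x0=(0.8395, -1.5520) x1=(0.4248, -1.4335) x2=(1.6868, -1.6441) x3=(0.5648, 0.2246) x4=(-1.2675, -1.5310)
step 11: x0=(0.8413, -1.5398) x1=(0.3999, -1.4384) x2=(1.6972, -1.6467) x3=(0.5638, 0.1942) x4=(-1.2342, -1.5259)
step 12: x0=(0.8431, -1.5275) x1=(0.3741, -1.4432) x2=(1.7069, -1.6487) x3=(0.5627, 0.1631) x4=(-1.1995, -1.5206)
step 13: x0=(0.8448, -1.5153) x1=(0.3476, -1.4479) x2=(1.7159, -1.6504) x3=(0.5614, 0.1313) x4=(-1.1635, -1.5150)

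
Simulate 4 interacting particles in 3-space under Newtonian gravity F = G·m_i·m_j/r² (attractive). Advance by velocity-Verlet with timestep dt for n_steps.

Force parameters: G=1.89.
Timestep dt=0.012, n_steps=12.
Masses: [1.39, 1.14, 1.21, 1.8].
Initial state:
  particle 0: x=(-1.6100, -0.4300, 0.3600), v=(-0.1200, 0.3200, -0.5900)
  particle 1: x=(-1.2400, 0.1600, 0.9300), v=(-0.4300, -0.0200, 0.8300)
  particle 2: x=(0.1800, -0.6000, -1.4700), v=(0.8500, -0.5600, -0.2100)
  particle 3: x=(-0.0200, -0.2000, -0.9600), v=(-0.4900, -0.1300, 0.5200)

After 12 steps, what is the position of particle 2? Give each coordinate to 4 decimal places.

step 0: x0=(-1.6100, -0.4300, 0.3600) x1=(-1.2400, 0.1600, 0.9300) x2=(0.1800, -0.6000, -1.4700) x3=(-0.0200, -0.2000, -0.9600)
step 1: x0=(-1.6113, -0.4260, 0.3530) x1=(-1.2452, 0.1596, 0.9398) x2=(0.1900, -0.6064, -1.4721) x3=(-0.0258, -0.2018, -0.9540)
step 2: x0=(-1.6123, -0.4218, 0.3461) x1=(-1.2506, 0.1589, 0.9491) x2=(0.1997, -0.6122, -1.4733) x3=(-0.0315, -0.2039, -0.9484)
step 3: x0=(-1.6131, -0.4173, 0.3394) x1=(-1.2560, 0.1578, 0.9580) x2=(0.2089, -0.6174, -1.4738) x3=(-0.0371, -0.2065, -0.9431)
step 4: x0=(-1.6136, -0.4126, 0.3328) x1=(-1.2616, 0.1565, 0.9666) x2=(0.2178, -0.6220, -1.4734) x3=(-0.0426, -0.2094, -0.9383)
step 5: x0=(-1.6138, -0.4077, 0.3263) x1=(-1.2672, 0.1548, 0.9747) x2=(0.2262, -0.6261, -1.4723) x3=(-0.0479, -0.2127, -0.9338)
step 6: x0=(-1.6137, -0.4025, 0.3200) x1=(-1.2730, 0.1529, 0.9824) x2=(0.2343, -0.6297, -1.4705) x3=(-0.0532, -0.2164, -0.9296)
step 7: x0=(-1.6134, -0.3971, 0.3138) x1=(-1.2788, 0.1506, 0.9896) x2=(0.2420, -0.6327, -1.4679) x3=(-0.0583, -0.2203, -0.9258)
step 8: x0=(-1.6129, -0.3915, 0.3078) x1=(-1.2848, 0.1481, 0.9965) x2=(0.2492, -0.6353, -1.4646) x3=(-0.0632, -0.2246, -0.9223)
step 9: x0=(-1.6120, -0.3857, 0.3020) x1=(-1.2908, 0.1454, 1.0029) x2=(0.2561, -0.6373, -1.4607) x3=(-0.0680, -0.2292, -0.9192)
step 10: x0=(-1.6110, -0.3797, 0.2963) x1=(-1.2969, 0.1423, 1.0089) x2=(0.2624, -0.6389, -1.4560) x3=(-0.0727, -0.2342, -0.9163)
step 11: x0=(-1.6096, -0.3734, 0.2907) x1=(-1.3031, 0.1390, 1.0145) x2=(0.2684, -0.6399, -1.4506) x3=(-0.0772, -0.2394, -0.9137)
step 12: x0=(-1.6080, -0.3670, 0.2853) x1=(-1.3093, 0.1354, 1.0196) x2=(0.2739, -0.6405, -1.4446) x3=(-0.0816, -0.2450, -0.9115)

(0.2739, -0.6405, -1.4446)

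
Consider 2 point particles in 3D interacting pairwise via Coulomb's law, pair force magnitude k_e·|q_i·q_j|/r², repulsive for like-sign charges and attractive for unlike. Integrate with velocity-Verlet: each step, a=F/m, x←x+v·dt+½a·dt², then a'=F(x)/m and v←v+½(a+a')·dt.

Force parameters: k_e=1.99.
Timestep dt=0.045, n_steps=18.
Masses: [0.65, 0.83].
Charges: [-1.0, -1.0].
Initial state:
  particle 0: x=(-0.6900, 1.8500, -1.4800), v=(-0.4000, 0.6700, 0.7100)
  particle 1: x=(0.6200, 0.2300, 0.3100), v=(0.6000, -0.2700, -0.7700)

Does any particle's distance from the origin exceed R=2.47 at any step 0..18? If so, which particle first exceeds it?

yes, particle 0

step 0: x0=(-0.6900, 1.8500, -1.4800) x1=(0.6200, 0.2300, 0.3100)
step 1: x0=(-0.7082, 1.8804, -1.4483) x1=(0.6472, 0.2177, 0.2756)
step 2: x0=(-0.7268, 1.9113, -1.4171) x1=(0.6746, 0.2049, 0.2415)
step 3: x0=(-0.7458, 1.9427, -1.3865) x1=(0.7024, 0.1918, 0.2079)
step 4: x0=(-0.7652, 1.9746, -1.3562) x1=(0.7305, 0.1783, 0.1746)
step 5: x0=(-0.7851, 2.0070, -1.3265) x1=(0.7590, 0.1644, 0.1416)
step 6: x0=(-0.8054, 2.0399, -1.2971) x1=(0.7878, 0.1501, 0.1090)
step 7: x0=(-0.8261, 2.0733, -1.2681) x1=(0.8169, 0.1353, 0.0766)
step 8: x0=(-0.8472, 2.1073, -1.2394) x1=(0.8464, 0.1202, 0.0446)
step 9: x0=(-0.8688, 2.1417, -1.2111) x1=(0.8762, 0.1047, 0.0128)
step 10: x0=(-0.8908, 2.1766, -1.1831) x1=(0.9063, 0.0888, -0.0188)
step 11: x0=(-0.9132, 2.2120, -1.1553) x1=(0.9367, 0.0726, -0.0502)
step 12: x0=(-0.9360, 2.2479, -1.1278) x1=(0.9675, 0.0559, -0.0813)
step 13: x0=(-0.9592, 2.2843, -1.1005) x1=(0.9986, 0.0389, -0.1124)
step 14: x0=(-0.9829, 2.3211, -1.0734) x1=(1.0300, 0.0216, -0.1432)
step 15: x0=(-1.0068, 2.3583, -1.0465) x1=(1.0617, 0.0039, -0.1739)
step 16: x0=(-1.0312, 2.3959, -1.0198) x1=(1.0937, -0.0142, -0.2045)
step 17: x0=(-1.0559, 2.4340, -0.9931) x1=(1.1259, -0.0325, -0.2350)
step 18: x0=(-1.0810, 2.4725, -0.9666) x1=(1.1585, -0.0512, -0.2654)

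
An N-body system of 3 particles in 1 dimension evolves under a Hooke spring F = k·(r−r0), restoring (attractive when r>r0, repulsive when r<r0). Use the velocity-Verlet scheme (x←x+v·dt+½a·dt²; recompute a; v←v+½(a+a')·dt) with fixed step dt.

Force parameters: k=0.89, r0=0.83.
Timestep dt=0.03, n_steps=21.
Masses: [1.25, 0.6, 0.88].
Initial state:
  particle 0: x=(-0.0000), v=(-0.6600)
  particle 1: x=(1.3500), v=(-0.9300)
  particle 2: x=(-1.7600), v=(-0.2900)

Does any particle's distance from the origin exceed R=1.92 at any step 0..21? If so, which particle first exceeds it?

step 0: x0=(-0.0000) x1=(1.3500) x2=(-1.7600)
step 1: x0=(-0.0199) x1=(1.3202) x2=(-1.7672)
step 2: x0=(-0.0401) x1=(1.2868) x2=(-1.7716)
step 3: x0=(-0.0606) x1=(1.2497) x2=(-1.7731)
step 4: x0=(-0.0813) x1=(1.2090) x2=(-1.7718)
step 5: x0=(-0.1023) x1=(1.1648) x2=(-1.7678)
step 6: x0=(-0.1235) x1=(1.1173) x2=(-1.7610)
step 7: x0=(-0.1449) x1=(1.0665) x2=(-1.7517)
step 8: x0=(-0.1667) x1=(1.0125) x2=(-1.7399)
step 9: x0=(-0.1887) x1=(0.9554) x2=(-1.7256)
step 10: x0=(-0.2109) x1=(0.8955) x2=(-1.7091)
step 11: x0=(-0.2334) x1=(0.8329) x2=(-1.6902)
step 12: x0=(-0.2561) x1=(0.7676) x2=(-1.6693)
step 13: x0=(-0.2791) x1=(0.7000) x2=(-1.6464)
step 14: x0=(-0.3023) x1=(0.6302) x2=(-1.6216)
step 15: x0=(-0.3258) x1=(0.5583) x2=(-1.5951)
step 16: x0=(-0.3495) x1=(0.4845) x2=(-1.5670)
step 17: x0=(-0.3735) x1=(0.4092) x2=(-1.5374)
step 18: x0=(-0.3977) x1=(0.3324) x2=(-1.5065)
step 19: x0=(-0.4222) x1=(0.2544) x2=(-1.4744)
step 20: x0=(-0.4469) x1=(0.1754) x2=(-1.4413)
step 21: x0=(-0.4718) x1=(0.0956) x2=(-1.4073)

no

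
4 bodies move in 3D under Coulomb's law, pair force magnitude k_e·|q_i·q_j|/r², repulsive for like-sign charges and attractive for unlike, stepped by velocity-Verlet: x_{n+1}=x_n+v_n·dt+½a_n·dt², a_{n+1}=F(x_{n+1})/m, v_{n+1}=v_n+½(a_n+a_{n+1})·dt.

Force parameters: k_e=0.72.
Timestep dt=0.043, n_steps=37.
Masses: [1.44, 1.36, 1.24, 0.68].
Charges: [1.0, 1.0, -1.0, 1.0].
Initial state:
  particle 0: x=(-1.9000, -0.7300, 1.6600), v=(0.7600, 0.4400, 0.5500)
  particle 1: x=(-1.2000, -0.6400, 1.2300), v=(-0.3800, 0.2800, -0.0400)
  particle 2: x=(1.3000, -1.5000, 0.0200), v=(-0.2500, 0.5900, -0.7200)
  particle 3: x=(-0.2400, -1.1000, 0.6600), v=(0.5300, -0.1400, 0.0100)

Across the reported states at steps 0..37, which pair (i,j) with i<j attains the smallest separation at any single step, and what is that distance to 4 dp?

pair (0,1), distance 0.7550

step 0: x0=(-1.9000, -0.7300, 1.6600) x1=(-1.2000, -0.6400, 1.2300) x2=(1.3000, -1.5000, 0.0200) x3=(-0.2400, -1.1000, 0.6600)
step 1: x0=(-1.8680, -0.7111, 1.6840) x1=(-1.2160, -0.6278, 1.2280) x2=(1.2890, -1.4746, -0.0108) x3=(-0.2162, -1.1064, 0.6599)
step 2: x0=(-1.8372, -0.6924, 1.7090) x1=(-1.2311, -0.6152, 1.2255) x2=(1.2775, -1.4490, -0.0415) x3=(-0.1903, -1.1135, 0.6586)
step 3: x0=(-1.8078, -0.6738, 1.7350) x1=(-1.2453, -0.6022, 1.2221) x2=(1.2654, -1.4233, -0.0718) x3=(-0.1624, -1.1214, 0.6563)
step 4: x0=(-1.7797, -0.6553, 1.7621) x1=(-1.2587, -0.5889, 1.2178) x2=(1.2529, -1.3974, -0.1019) x3=(-0.1326, -1.1299, 0.6529)
step 5: x0=(-1.7528, -0.6368, 1.7905) x1=(-1.2712, -0.5753, 1.2124) x2=(1.2398, -1.3715, -0.1317) x3=(-0.1009, -1.1391, 0.6485)
step 6: x0=(-1.7271, -0.6185, 1.8202) x1=(-1.2829, -0.5614, 1.2058) x2=(1.2261, -1.3454, -0.1611) x3=(-0.0674, -1.1488, 0.6430)
step 7: x0=(-1.7024, -0.6003, 1.8513) x1=(-1.2939, -0.5472, 1.1980) x2=(1.2119, -1.3193, -0.1903) x3=(-0.0320, -1.1592, 0.6365)
step 8: x0=(-1.6786, -0.5821, 1.8838) x1=(-1.3044, -0.5327, 1.1889) x2=(1.1972, -1.2930, -0.2190) x3=(0.0051, -1.1701, 0.6290)
step 9: x0=(-1.6557, -0.5640, 1.9176) x1=(-1.3143, -0.5180, 1.1786) x2=(1.1819, -1.2666, -0.2474) x3=(0.0440, -1.1816, 0.6204)
step 10: x0=(-1.6333, -0.5459, 1.9528) x1=(-1.3238, -0.5031, 1.1670) x2=(1.1659, -1.2402, -0.2753) x3=(0.0846, -1.1935, 0.6107)
step 11: x0=(-1.6116, -0.5279, 1.9892) x1=(-1.3331, -0.4880, 1.1541) x2=(1.1494, -1.2137, -0.3028) x3=(0.1268, -1.2058, 0.6000)
step 12: x0=(-1.5903, -0.5099, 2.0268) x1=(-1.3421, -0.4727, 1.1402) x2=(1.1324, -1.1871, -0.3298) x3=(0.1706, -1.2186, 0.5881)
step 13: x0=(-1.5694, -0.4918, 2.0656) x1=(-1.3510, -0.4573, 1.1251) x2=(1.1147, -1.1606, -0.3563) x3=(0.2160, -1.2316, 0.5751)
step 14: x0=(-1.5487, -0.4738, 2.1053) x1=(-1.3598, -0.4418, 1.1091) x2=(1.0964, -1.1340, -0.3822) x3=(0.2630, -1.2450, 0.5608)
step 15: x0=(-1.5283, -0.4558, 2.1460) x1=(-1.3686, -0.4261, 1.0922) x2=(1.0775, -1.1074, -0.4075) x3=(0.3115, -1.2586, 0.5453)
step 16: x0=(-1.5080, -0.4378, 2.1875) x1=(-1.3774, -0.4103, 1.0744) x2=(1.0580, -1.0809, -0.4321) x3=(0.3614, -1.2723, 0.5284)
step 17: x0=(-1.4879, -0.4197, 2.2297) x1=(-1.3861, -0.3945, 1.0558) x2=(1.0379, -1.0544, -0.4560) x3=(0.4127, -1.2861, 0.5102)
step 18: x0=(-1.4679, -0.4017, 2.2727) x1=(-1.3950, -0.3785, 1.0366) x2=(1.0172, -1.0281, -0.4791) x3=(0.4654, -1.2999, 0.4905)
step 19: x0=(-1.4480, -0.3836, 2.3163) x1=(-1.4039, -0.3625, 1.0167) x2=(0.9960, -1.0019, -0.5014) x3=(0.5193, -1.3136, 0.4693)
step 20: x0=(-1.4281, -0.3655, 2.3605) x1=(-1.4128, -0.3463, 0.9962) x2=(0.9743, -0.9759, -0.5229) x3=(0.5744, -1.3272, 0.4465)
step 21: x0=(-1.4082, -0.3474, 2.4052) x1=(-1.4218, -0.3302, 0.9752) x2=(0.9521, -0.9501, -0.5435) x3=(0.6306, -1.3404, 0.4220)
step 22: x0=(-1.3884, -0.3292, 2.4503) x1=(-1.4309, -0.3140, 0.9537) x2=(0.9295, -0.9247, -0.5632) x3=(0.6877, -1.3533, 0.3959)
step 23: x0=(-1.3686, -0.3111, 2.4959) x1=(-1.4400, -0.2977, 0.9317) x2=(0.9066, -0.8995, -0.5819) x3=(0.7456, -1.3658, 0.3680)
step 24: x0=(-1.3488, -0.2929, 2.5419) x1=(-1.4492, -0.2814, 0.9093) x2=(0.8833, -0.8748, -0.5996) x3=(0.8041, -1.3777, 0.3385)
step 25: x0=(-1.3290, -0.2747, 2.5882) x1=(-1.4585, -0.2650, 0.8865) x2=(0.8599, -0.8504, -0.6164) x3=(0.8632, -1.3890, 0.3072)
step 26: x0=(-1.3092, -0.2565, 2.6349) x1=(-1.4678, -0.2486, 0.8634) x2=(0.8363, -0.8265, -0.6323) x3=(0.9226, -1.3995, 0.2743)
step 27: x0=(-1.2894, -0.2383, 2.6818) x1=(-1.4771, -0.2322, 0.8399) x2=(0.8126, -0.8030, -0.6472) x3=(0.9822, -1.4094, 0.2398)
step 28: x0=(-1.2696, -0.2201, 2.7290) x1=(-1.4865, -0.2157, 0.8160) x2=(0.7889, -0.7800, -0.6613) x3=(1.0419, -1.4185, 0.2037)
step 29: x0=(-1.2498, -0.2018, 2.7765) x1=(-1.4959, -0.1992, 0.7919) x2=(0.7652, -0.7575, -0.6746) x3=(1.1016, -1.4268, 0.1663)
step 30: x0=(-1.2299, -0.1836, 2.8242) x1=(-1.5053, -0.1827, 0.7675) x2=(0.7417, -0.7354, -0.6871) x3=(1.1610, -1.4343, 0.1276)
step 31: x0=(-1.2101, -0.1653, 2.8721) x1=(-1.5147, -0.1662, 0.7428) x2=(0.7183, -0.7138, -0.6989) x3=(1.2202, -1.4411, 0.0876)
step 32: x0=(-1.1902, -0.1470, 2.9202) x1=(-1.5242, -0.1497, 0.7178) x2=(0.6951, -0.6926, -0.7100) x3=(1.2791, -1.4472, 0.0466)
step 33: x0=(-1.1703, -0.1287, 2.9685) x1=(-1.5336, -0.1331, 0.6926) x2=(0.6720, -0.6718, -0.7206) x3=(1.3376, -1.4525, 0.0047)
step 34: x0=(-1.1504, -0.1104, 3.0169) x1=(-1.5431, -0.1165, 0.6671) x2=(0.6492, -0.6514, -0.7306) x3=(1.3956, -1.4572, -0.0381)
step 35: x0=(-1.1304, -0.0921, 3.0655) x1=(-1.5525, -0.1000, 0.6415) x2=(0.6266, -0.6314, -0.7402) x3=(1.4532, -1.4613, -0.0816)
step 36: x0=(-1.1105, -0.0738, 3.1143) x1=(-1.5620, -0.0834, 0.6156) x2=(0.6042, -0.6117, -0.7493) x3=(1.5104, -1.4648, -0.1257)
step 37: x0=(-1.0905, -0.0554, 3.1631) x1=(-1.5714, -0.0668, 0.5895) x2=(0.5821, -0.5923, -0.7581) x3=(1.5671, -1.4678, -0.1705)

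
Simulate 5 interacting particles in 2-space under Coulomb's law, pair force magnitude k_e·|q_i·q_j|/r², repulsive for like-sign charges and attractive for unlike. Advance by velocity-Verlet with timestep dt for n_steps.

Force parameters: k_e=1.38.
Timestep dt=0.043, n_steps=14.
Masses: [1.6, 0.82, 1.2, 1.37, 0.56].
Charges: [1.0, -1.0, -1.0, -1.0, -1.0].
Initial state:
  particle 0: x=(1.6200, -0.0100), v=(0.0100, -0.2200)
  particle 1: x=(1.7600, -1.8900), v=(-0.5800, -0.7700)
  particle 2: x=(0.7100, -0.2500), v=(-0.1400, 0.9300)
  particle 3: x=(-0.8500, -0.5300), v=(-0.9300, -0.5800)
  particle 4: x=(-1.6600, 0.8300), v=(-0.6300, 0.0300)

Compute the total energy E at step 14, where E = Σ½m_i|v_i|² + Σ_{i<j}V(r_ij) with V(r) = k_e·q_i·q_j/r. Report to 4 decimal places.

2.4959

step 0: x0=(1.6200, -0.0100) x1=(1.7600, -1.8900) x2=(0.7100, -0.2500) x3=(-0.8500, -0.5300) x4=(-1.6600, 0.8300)
step 1: x0=(1.6194, -0.0199) x1=(1.7355, -1.9232) x2=(0.7055, -0.2095) x3=(-0.8901, -0.5552) x4=(-1.6878, 0.8322)
step 2: x0=(1.6166, -0.0307) x1=(1.7117, -1.9564) x2=(0.7043, -0.1679) x3=(-0.9305, -0.5811) x4=(-1.7168, 0.8363)
step 3: x0=(1.6117, -0.0421) x1=(1.6887, -1.9897) x2=(0.7062, -0.1255) x3=(-0.9710, -0.6076) x4=(-1.7472, 0.8422)
step 4: x0=(1.6045, -0.0542) x1=(1.6665, -2.0230) x2=(0.7115, -0.0824) x3=(-1.0118, -0.6347) x4=(-1.7787, 0.8499)
step 5: x0=(1.5950, -0.0668) x1=(1.6449, -2.0565) x2=(0.7201, -0.0386) x3=(-1.0527, -0.6624) x4=(-1.8114, 0.8594)
step 6: x0=(1.5831, -0.0797) x1=(1.6240, -2.0899) x2=(0.7322, 0.0055) x3=(-1.0937, -0.6908) x4=(-1.8452, 0.8704)
step 7: x0=(1.5686, -0.0928) x1=(1.6037, -2.1234) x2=(0.7478, 0.0499) x3=(-1.1349, -0.7197) x4=(-1.8801, 0.8831)
step 8: x0=(1.5516, -0.1059) x1=(1.5840, -2.1569) x2=(0.7670, 0.0942) x3=(-1.1762, -0.7492) x4=(-1.9160, 0.8974)
step 9: x0=(1.5320, -0.1188) x1=(1.5649, -2.1904) x2=(0.7899, 0.1381) x3=(-1.2176, -0.7792) x4=(-1.9529, 0.9131)
step 10: x0=(1.5096, -0.1313) x1=(1.5464, -2.2240) x2=(0.8166, 0.1814) x3=(-1.2590, -0.8098) x4=(-1.9906, 0.9303)
step 11: x0=(1.4844, -0.1430) x1=(1.5283, -2.2575) x2=(0.8472, 0.2235) x3=(-1.3005, -0.8408) x4=(-2.0292, 0.9488)
step 12: x0=(1.4563, -0.1536) x1=(1.5108, -2.2910) x2=(0.8816, 0.2642) x3=(-1.3421, -0.8723) x4=(-2.0686, 0.9685)
step 13: x0=(1.4254, -0.1626) x1=(1.4937, -2.3245) x2=(0.9199, 0.3027) x3=(-1.3836, -0.9043) x4=(-2.1087, 0.9896)
step 14: x0=(1.3917, -0.1698) x1=(1.4770, -2.3579) x2=(0.9620, 0.3386) x3=(-1.4253, -0.9367) x4=(-2.1495, 1.0117)
step 0 velocities: v0=(0.0100, -0.2200) v1=(-0.5800, -0.7700) v2=(-0.1400, 0.9300) v3=(-0.9300, -0.5800) v4=(-0.6300, 0.0300)
step 0: KE=1.8848, PE=0.6131, E=2.4978
step 14 velocities: v0=(-0.8135, -0.1384) v1=(-0.3827, -0.7780) v2=(1.0191, 0.7963) v3=(-0.9682, -0.7573) v4=(-0.9562, 0.5287)
step 14: KE=3.2258, PE=-0.7299, E=2.4959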